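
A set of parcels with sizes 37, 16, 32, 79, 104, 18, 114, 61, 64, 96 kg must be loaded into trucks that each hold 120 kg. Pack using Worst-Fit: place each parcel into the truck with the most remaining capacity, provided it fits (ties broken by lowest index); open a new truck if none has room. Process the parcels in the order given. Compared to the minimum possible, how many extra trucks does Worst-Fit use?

1

Worst-Fit: [37,16,32] [79,18] [104] [114] [61] [64] [96] → 7 trucks.
Total size 621 kg; any packing needs at least ⌈621/120⌉ = 6 trucks.
An optimal packing achieves that bound: [114] [104,16] [96,18] [79,37] [64,32] [61] → 6 trucks.
Excess: 7 − 6 = 1.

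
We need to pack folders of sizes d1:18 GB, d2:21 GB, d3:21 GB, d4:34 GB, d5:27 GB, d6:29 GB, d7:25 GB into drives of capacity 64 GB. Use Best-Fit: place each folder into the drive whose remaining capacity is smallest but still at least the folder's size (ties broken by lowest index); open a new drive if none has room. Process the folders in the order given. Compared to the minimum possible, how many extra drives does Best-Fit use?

Best-Fit: [18,21,21] [34,27] [29,25] → 3 drives.
Total size 175 GB; any packing needs at least ⌈175/64⌉ = 3 drives.
So 3 is already optimal.

0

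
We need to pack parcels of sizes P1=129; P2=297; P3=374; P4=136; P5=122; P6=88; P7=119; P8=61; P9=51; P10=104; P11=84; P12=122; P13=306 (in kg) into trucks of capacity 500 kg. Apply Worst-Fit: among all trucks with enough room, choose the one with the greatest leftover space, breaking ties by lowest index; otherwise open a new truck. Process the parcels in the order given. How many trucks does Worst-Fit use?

truck 1: place P1 (129 kg), 371 kg left
truck 1: place P2 (297 kg), 74 kg left
truck 2: place P3 (374 kg), 126 kg left
truck 3: place P4 (136 kg), 364 kg left
truck 3: place P5 (122 kg), 242 kg left
truck 3: place P6 (88 kg), 154 kg left
truck 3: place P7 (119 kg), 35 kg left
truck 2: place P8 (61 kg), 65 kg left
truck 1: place P9 (51 kg), 23 kg left
truck 4: place P10 (104 kg), 396 kg left
truck 4: place P11 (84 kg), 312 kg left
truck 4: place P12 (122 kg), 190 kg left
truck 5: place P13 (306 kg), 194 kg left

5 trucks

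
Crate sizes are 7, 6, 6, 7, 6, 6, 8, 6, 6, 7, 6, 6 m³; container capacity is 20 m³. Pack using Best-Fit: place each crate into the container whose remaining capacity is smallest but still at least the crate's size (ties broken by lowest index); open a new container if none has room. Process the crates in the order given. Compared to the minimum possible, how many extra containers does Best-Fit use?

Best-Fit: [7,6,6] [7,6,6] [8,6,6] [7,6,6] → 4 containers.
Total size 77 m³; any packing needs at least ⌈77/20⌉ = 4 containers.
So 4 is already optimal.

0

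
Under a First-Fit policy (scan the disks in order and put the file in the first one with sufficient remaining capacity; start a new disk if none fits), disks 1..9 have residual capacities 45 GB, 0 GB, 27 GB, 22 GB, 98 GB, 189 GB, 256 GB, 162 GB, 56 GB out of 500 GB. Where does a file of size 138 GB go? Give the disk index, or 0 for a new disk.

6

Disks with room: disk 6 (189 GB), disk 7 (256 GB), disk 8 (162 GB).
The first with room is disk 6.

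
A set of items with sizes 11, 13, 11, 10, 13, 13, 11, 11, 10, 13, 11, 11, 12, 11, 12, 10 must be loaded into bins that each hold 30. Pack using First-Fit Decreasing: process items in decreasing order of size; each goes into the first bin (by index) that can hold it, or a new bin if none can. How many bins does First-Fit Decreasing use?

8 bins

Sorted descending: 13, 13, 13, 13, 12, 12, 11, 11, 11, 11, 11, 11, 11, 10, 10, 10.
Put 13 in bin 1; 17 remain.
Put 13 in bin 1; 4 remain.
Put 13 in bin 2; 17 remain.
Put 13 in bin 2; 4 remain.
Put 12 in bin 3; 18 remain.
Put 12 in bin 3; 6 remain.
Put 11 in bin 4; 19 remain.
Put 11 in bin 4; 8 remain.
Put 11 in bin 5; 19 remain.
Put 11 in bin 5; 8 remain.
Put 11 in bin 6; 19 remain.
Put 11 in bin 6; 8 remain.
Put 11 in bin 7; 19 remain.
Put 10 in bin 7; 9 remain.
Put 10 in bin 8; 20 remain.
Put 10 in bin 8; 10 remain.
Final bins: [13,13] [13,13] [12,12] [11,11] [11,11] [11,11] [11,10] [10,10].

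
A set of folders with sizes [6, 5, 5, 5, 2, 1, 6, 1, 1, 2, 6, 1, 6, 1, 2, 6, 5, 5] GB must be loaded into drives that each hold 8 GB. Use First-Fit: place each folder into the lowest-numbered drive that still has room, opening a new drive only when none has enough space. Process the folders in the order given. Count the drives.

10 drives

Put 6 GB in drive 1; 2 GB remain.
Put 5 GB in drive 2; 3 GB remain.
Put 5 GB in drive 3; 3 GB remain.
Put 5 GB in drive 4; 3 GB remain.
Put 2 GB in drive 1; 0 GB remain.
Put 1 GB in drive 2; 2 GB remain.
Put 6 GB in drive 5; 2 GB remain.
Put 1 GB in drive 2; 1 GB remain.
Put 1 GB in drive 2; 0 GB remain.
Put 2 GB in drive 3; 1 GB remain.
Put 6 GB in drive 6; 2 GB remain.
Put 1 GB in drive 3; 0 GB remain.
Put 6 GB in drive 7; 2 GB remain.
Put 1 GB in drive 4; 2 GB remain.
Put 2 GB in drive 4; 0 GB remain.
Put 6 GB in drive 8; 2 GB remain.
Put 5 GB in drive 9; 3 GB remain.
Put 5 GB in drive 10; 3 GB remain.
Final drives: [6,2] [5,1,1,1] [5,2,1] [5,1,2] [6] [6] [6] [6] [5] [5].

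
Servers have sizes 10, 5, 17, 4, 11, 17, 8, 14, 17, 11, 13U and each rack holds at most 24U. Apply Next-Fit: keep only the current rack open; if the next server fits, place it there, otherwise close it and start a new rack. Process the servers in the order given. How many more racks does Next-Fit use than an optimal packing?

Next-Fit: [10,5] [17,4] [11] [17] [8,14] [17] [11,13] → 7 racks.
Total size 127U; any packing needs at least ⌈127/24⌉ = 6 racks.
An optimal packing achieves that bound: [17,5] [17,4] [17] [14,10] [13,11] [11,8] → 6 racks.
Excess: 7 − 6 = 1.

1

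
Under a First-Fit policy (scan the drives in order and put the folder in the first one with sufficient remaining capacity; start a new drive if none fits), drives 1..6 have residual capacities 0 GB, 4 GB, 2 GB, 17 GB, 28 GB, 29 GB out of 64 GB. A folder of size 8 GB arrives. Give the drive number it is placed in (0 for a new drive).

Drives with room: drive 4 (17 GB), drive 5 (28 GB), drive 6 (29 GB).
The first with room is drive 4.

4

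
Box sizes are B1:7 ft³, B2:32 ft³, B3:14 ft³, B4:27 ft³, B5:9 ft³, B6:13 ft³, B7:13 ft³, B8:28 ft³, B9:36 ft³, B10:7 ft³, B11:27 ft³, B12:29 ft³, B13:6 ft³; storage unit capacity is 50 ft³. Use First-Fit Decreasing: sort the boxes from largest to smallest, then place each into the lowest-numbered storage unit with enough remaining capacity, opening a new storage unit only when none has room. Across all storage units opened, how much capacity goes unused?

52

Sorted descending: 36, 32, 29, 28, 27, 27, 14, 13, 13, 9, 7, 7, 6.
Put 36 ft³ in storage unit 1; 14 ft³ remain.
Put 32 ft³ in storage unit 2; 18 ft³ remain.
Put 29 ft³ in storage unit 3; 21 ft³ remain.
Put 28 ft³ in storage unit 4; 22 ft³ remain.
Put 27 ft³ in storage unit 5; 23 ft³ remain.
Put 27 ft³ in storage unit 6; 23 ft³ remain.
Put 14 ft³ in storage unit 1; 0 ft³ remain.
Put 13 ft³ in storage unit 2; 5 ft³ remain.
Put 13 ft³ in storage unit 3; 8 ft³ remain.
Put 9 ft³ in storage unit 4; 13 ft³ remain.
Put 7 ft³ in storage unit 3; 1 ft³ remain.
Put 7 ft³ in storage unit 4; 6 ft³ remain.
Put 6 ft³ in storage unit 4; 0 ft³ remain.
6 storage units × 50 ft³ = 300 ft³; used 248 ft³; unused 52 ft³.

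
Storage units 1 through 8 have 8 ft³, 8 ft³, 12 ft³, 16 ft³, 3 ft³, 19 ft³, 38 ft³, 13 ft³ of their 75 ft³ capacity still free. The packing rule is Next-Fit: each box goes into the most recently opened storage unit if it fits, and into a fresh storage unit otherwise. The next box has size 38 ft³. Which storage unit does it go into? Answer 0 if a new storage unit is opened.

0

Next-Fit only looks at storage unit 8, which has 13 ft³ free.
38 ft³ does not fit, so a new storage unit is opened.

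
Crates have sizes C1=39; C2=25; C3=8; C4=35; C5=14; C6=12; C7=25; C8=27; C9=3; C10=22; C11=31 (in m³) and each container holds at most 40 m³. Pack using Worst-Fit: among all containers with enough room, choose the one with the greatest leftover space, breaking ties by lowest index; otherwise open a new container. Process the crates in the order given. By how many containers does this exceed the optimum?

Worst-Fit: [39] [25,8] [35] [14,12] [25,3] [27] [22] [31] → 8 containers.
Total size 241 m³; any packing needs at least ⌈241/40⌉ = 7 containers.
An optimal packing achieves that bound: [39] [35,3] [31,8] [27,12] [25,14] [25] [22] → 7 containers.
Excess: 8 − 7 = 1.

1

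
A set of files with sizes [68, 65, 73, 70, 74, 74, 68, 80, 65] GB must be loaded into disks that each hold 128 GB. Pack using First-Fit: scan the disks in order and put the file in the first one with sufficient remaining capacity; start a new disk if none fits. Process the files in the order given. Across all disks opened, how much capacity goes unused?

515

Put 68 GB in disk 1; 60 GB remain.
Put 65 GB in disk 2; 63 GB remain.
Put 73 GB in disk 3; 55 GB remain.
Put 70 GB in disk 4; 58 GB remain.
Put 74 GB in disk 5; 54 GB remain.
Put 74 GB in disk 6; 54 GB remain.
Put 68 GB in disk 7; 60 GB remain.
Put 80 GB in disk 8; 48 GB remain.
Put 65 GB in disk 9; 63 GB remain.
9 disks × 128 GB = 1152 GB; used 637 GB; unused 515 GB.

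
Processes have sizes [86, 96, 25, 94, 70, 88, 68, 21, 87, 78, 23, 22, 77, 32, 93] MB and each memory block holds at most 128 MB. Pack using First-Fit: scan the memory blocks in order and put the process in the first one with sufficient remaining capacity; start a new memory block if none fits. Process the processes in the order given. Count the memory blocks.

10 memory blocks

86 MB → memory block 1 (remaining 42 MB)
96 MB → memory block 2 (remaining 32 MB)
25 MB → memory block 1 (remaining 17 MB)
94 MB → memory block 3 (remaining 34 MB)
70 MB → memory block 4 (remaining 58 MB)
88 MB → memory block 5 (remaining 40 MB)
68 MB → memory block 6 (remaining 60 MB)
21 MB → memory block 2 (remaining 11 MB)
87 MB → memory block 7 (remaining 41 MB)
78 MB → memory block 8 (remaining 50 MB)
23 MB → memory block 3 (remaining 11 MB)
22 MB → memory block 4 (remaining 36 MB)
77 MB → memory block 9 (remaining 51 MB)
32 MB → memory block 4 (remaining 4 MB)
93 MB → memory block 10 (remaining 35 MB)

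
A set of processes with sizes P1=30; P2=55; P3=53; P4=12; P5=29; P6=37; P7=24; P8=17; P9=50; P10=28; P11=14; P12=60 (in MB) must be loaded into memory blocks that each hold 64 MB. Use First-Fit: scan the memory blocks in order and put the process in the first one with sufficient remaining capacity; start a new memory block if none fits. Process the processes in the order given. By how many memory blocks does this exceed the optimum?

First-Fit: [30,12,17] [55] [53] [29,24] [37,14] [50] [28] [60] → 8 memory blocks.
Total size 409 MB; any packing needs at least ⌈409/64⌉ = 7 memory blocks.
An optimal packing achieves that bound: [60] [55] [53] [50,14] [37,24] [30,29] [28,17,12] → 7 memory blocks.
Excess: 8 − 7 = 1.

1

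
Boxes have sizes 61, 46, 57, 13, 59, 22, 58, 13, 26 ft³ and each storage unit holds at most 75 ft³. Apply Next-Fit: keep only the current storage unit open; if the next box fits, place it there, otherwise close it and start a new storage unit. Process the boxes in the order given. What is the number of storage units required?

Put 61 ft³ in storage unit 1; 14 ft³ remain.
Put 46 ft³ in storage unit 2; 29 ft³ remain.
Put 57 ft³ in storage unit 3; 18 ft³ remain.
Put 13 ft³ in storage unit 3; 5 ft³ remain.
Put 59 ft³ in storage unit 4; 16 ft³ remain.
Put 22 ft³ in storage unit 5; 53 ft³ remain.
Put 58 ft³ in storage unit 6; 17 ft³ remain.
Put 13 ft³ in storage unit 6; 4 ft³ remain.
Put 26 ft³ in storage unit 7; 49 ft³ remain.

7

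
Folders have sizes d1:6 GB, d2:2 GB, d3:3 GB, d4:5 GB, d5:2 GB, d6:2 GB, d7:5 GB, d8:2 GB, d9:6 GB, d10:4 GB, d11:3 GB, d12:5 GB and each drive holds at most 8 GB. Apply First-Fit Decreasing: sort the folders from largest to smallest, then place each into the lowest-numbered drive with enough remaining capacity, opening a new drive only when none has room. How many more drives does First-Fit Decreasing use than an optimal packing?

0

First-Fit Decreasing: [6,2] [6,2] [5,3] [5,3] [5,2] [4,2] → 6 drives.
Total size 45 GB; any packing needs at least ⌈45/8⌉ = 6 drives.
So 6 is already optimal.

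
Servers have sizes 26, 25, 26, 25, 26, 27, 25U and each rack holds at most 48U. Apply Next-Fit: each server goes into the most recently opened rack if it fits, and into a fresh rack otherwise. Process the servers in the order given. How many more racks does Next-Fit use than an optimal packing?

Next-Fit: [26] [25] [26] [25] [26] [27] [25] → 7 racks.
7 servers exceed 24U (half the capacity), and no two of those can share a rack, so at least 7 racks are needed.
So 7 is already optimal.

0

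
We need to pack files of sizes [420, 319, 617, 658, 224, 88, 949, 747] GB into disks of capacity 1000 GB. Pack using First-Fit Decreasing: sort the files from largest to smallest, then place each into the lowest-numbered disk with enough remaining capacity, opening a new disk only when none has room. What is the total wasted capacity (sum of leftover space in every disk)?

978

Sorted descending: 949, 747, 658, 617, 420, 319, 224, 88.
949 GB → disk 1 (remaining 51 GB)
747 GB → disk 2 (remaining 253 GB)
658 GB → disk 3 (remaining 342 GB)
617 GB → disk 4 (remaining 383 GB)
420 GB → disk 5 (remaining 580 GB)
319 GB → disk 3 (remaining 23 GB)
224 GB → disk 2 (remaining 29 GB)
88 GB → disk 4 (remaining 295 GB)
5 disks × 1000 GB = 5000 GB; used 4022 GB; unused 978 GB.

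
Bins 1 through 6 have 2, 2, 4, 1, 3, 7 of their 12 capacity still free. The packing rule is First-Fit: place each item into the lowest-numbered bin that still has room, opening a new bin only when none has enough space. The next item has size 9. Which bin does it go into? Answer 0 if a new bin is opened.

0

No bin has ≥ 9 free, so a new bin is opened.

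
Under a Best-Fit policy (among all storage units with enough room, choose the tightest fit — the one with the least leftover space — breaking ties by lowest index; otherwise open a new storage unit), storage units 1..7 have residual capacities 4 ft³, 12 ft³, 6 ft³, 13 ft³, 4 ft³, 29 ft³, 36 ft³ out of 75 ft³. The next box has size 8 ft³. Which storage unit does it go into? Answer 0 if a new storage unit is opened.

2

Storage units with room: storage unit 2 (12 ft³), storage unit 4 (13 ft³), storage unit 6 (29 ft³), storage unit 7 (36 ft³).
Tightest fit is storage unit 2 with 12 ft³ free.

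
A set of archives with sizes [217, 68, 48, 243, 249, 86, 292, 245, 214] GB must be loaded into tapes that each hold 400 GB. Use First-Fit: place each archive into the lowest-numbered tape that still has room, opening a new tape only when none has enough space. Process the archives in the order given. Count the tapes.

tape 1: place 217 GB, 183 GB left
tape 1: place 68 GB, 115 GB left
tape 1: place 48 GB, 67 GB left
tape 2: place 243 GB, 157 GB left
tape 3: place 249 GB, 151 GB left
tape 2: place 86 GB, 71 GB left
tape 4: place 292 GB, 108 GB left
tape 5: place 245 GB, 155 GB left
tape 6: place 214 GB, 186 GB left

6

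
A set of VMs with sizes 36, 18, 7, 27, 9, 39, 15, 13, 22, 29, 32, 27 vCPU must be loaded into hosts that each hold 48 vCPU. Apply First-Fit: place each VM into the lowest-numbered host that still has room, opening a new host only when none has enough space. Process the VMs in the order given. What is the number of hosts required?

host 1: place 36 vCPU, 12 vCPU left
host 2: place 18 vCPU, 30 vCPU left
host 1: place 7 vCPU, 5 vCPU left
host 2: place 27 vCPU, 3 vCPU left
host 3: place 9 vCPU, 39 vCPU left
host 3: place 39 vCPU, 0 vCPU left
host 4: place 15 vCPU, 33 vCPU left
host 4: place 13 vCPU, 20 vCPU left
host 5: place 22 vCPU, 26 vCPU left
host 6: place 29 vCPU, 19 vCPU left
host 7: place 32 vCPU, 16 vCPU left
host 8: place 27 vCPU, 21 vCPU left

8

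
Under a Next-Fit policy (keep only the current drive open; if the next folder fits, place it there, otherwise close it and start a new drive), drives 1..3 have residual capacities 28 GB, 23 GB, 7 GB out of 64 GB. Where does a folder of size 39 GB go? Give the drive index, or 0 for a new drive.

0

Next-Fit only looks at drive 3, which has 7 GB free.
39 GB does not fit, so a new drive is opened.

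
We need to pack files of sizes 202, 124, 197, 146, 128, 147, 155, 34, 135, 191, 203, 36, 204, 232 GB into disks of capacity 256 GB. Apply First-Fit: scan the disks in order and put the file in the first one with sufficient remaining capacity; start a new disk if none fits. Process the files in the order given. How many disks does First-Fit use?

Put 202 GB in disk 1; 54 GB remain.
Put 124 GB in disk 2; 132 GB remain.
Put 197 GB in disk 3; 59 GB remain.
Put 146 GB in disk 4; 110 GB remain.
Put 128 GB in disk 2; 4 GB remain.
Put 147 GB in disk 5; 109 GB remain.
Put 155 GB in disk 6; 101 GB remain.
Put 34 GB in disk 1; 20 GB remain.
Put 135 GB in disk 7; 121 GB remain.
Put 191 GB in disk 8; 65 GB remain.
Put 203 GB in disk 9; 53 GB remain.
Put 36 GB in disk 3; 23 GB remain.
Put 204 GB in disk 10; 52 GB remain.
Put 232 GB in disk 11; 24 GB remain.
Final disks: [202,34] [124,128] [197,36] [146] [147] [155] [135] [191] [203] [204] [232].

11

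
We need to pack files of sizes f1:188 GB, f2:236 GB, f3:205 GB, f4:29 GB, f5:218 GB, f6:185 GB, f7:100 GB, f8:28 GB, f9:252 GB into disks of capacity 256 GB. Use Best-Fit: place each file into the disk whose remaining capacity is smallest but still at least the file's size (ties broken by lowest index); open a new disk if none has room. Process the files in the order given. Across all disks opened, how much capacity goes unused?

f1 (188 GB) → disk 1 (remaining 68 GB)
f2 (236 GB) → disk 2 (remaining 20 GB)
f3 (205 GB) → disk 3 (remaining 51 GB)
f4 (29 GB) → disk 3 (remaining 22 GB)
f5 (218 GB) → disk 4 (remaining 38 GB)
f6 (185 GB) → disk 5 (remaining 71 GB)
f7 (100 GB) → disk 6 (remaining 156 GB)
f8 (28 GB) → disk 4 (remaining 10 GB)
f9 (252 GB) → disk 7 (remaining 4 GB)
7 disks × 256 GB = 1792 GB; used 1441 GB; unused 351 GB.

351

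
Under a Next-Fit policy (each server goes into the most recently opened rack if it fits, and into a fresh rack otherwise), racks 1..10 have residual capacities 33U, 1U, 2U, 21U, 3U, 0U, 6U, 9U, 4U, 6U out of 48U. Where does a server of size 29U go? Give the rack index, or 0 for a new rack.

Next-Fit only looks at rack 10, which has 6U free.
29U does not fit, so a new rack is opened.

0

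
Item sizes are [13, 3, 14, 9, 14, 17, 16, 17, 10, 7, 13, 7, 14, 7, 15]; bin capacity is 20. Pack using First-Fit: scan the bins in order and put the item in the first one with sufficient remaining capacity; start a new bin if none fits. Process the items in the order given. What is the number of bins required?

11

bin 1: place 13, 7 left
bin 1: place 3, 4 left
bin 2: place 14, 6 left
bin 3: place 9, 11 left
bin 4: place 14, 6 left
bin 5: place 17, 3 left
bin 6: place 16, 4 left
bin 7: place 17, 3 left
bin 3: place 10, 1 left
bin 8: place 7, 13 left
bin 8: place 13, 0 left
bin 9: place 7, 13 left
bin 10: place 14, 6 left
bin 9: place 7, 6 left
bin 11: place 15, 5 left
Final bins: [13,3] [14] [9,10] [14] [17] [16] [17] [7,13] [7,7] [14] [15].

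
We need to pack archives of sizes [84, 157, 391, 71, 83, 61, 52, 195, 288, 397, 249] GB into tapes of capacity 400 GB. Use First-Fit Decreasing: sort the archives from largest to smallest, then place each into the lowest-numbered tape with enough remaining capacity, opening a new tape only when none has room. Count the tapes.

6

Sorted descending: 397, 391, 288, 249, 195, 157, 84, 83, 71, 61, 52.
397 GB → tape 1 (remaining 3 GB)
391 GB → tape 2 (remaining 9 GB)
288 GB → tape 3 (remaining 112 GB)
249 GB → tape 4 (remaining 151 GB)
195 GB → tape 5 (remaining 205 GB)
157 GB → tape 5 (remaining 48 GB)
84 GB → tape 3 (remaining 28 GB)
83 GB → tape 4 (remaining 68 GB)
71 GB → tape 6 (remaining 329 GB)
61 GB → tape 4 (remaining 7 GB)
52 GB → tape 6 (remaining 277 GB)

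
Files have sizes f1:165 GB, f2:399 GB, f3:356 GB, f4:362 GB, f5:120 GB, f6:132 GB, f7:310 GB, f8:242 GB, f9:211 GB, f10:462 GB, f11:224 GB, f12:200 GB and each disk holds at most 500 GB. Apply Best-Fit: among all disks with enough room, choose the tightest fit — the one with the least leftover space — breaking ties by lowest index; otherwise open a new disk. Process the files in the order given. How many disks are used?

7

f1 (165 GB) → disk 1 (remaining 335 GB)
f2 (399 GB) → disk 2 (remaining 101 GB)
f3 (356 GB) → disk 3 (remaining 144 GB)
f4 (362 GB) → disk 4 (remaining 138 GB)
f5 (120 GB) → disk 4 (remaining 18 GB)
f6 (132 GB) → disk 3 (remaining 12 GB)
f7 (310 GB) → disk 1 (remaining 25 GB)
f8 (242 GB) → disk 5 (remaining 258 GB)
f9 (211 GB) → disk 5 (remaining 47 GB)
f10 (462 GB) → disk 6 (remaining 38 GB)
f11 (224 GB) → disk 7 (remaining 276 GB)
f12 (200 GB) → disk 7 (remaining 76 GB)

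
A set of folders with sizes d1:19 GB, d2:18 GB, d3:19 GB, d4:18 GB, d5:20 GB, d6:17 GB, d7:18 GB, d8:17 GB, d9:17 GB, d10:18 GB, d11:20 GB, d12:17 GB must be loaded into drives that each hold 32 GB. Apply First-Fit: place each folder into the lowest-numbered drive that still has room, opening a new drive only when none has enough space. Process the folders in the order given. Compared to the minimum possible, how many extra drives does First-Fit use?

First-Fit: [19] [18] [19] [18] [20] [17] [18] [17] [17] [18] [20] [17] → 12 drives.
12 folders exceed 16 GB (half the capacity), and no two of those can share a drive, so at least 12 drives are needed.
So 12 is already optimal.

0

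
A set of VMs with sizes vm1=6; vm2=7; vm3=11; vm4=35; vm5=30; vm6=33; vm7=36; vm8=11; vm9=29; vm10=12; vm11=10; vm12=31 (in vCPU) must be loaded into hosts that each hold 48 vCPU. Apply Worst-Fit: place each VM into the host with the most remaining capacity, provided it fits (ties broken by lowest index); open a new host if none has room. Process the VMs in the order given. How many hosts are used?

vm1 (6 vCPU) → host 1 (remaining 42 vCPU)
vm2 (7 vCPU) → host 1 (remaining 35 vCPU)
vm3 (11 vCPU) → host 1 (remaining 24 vCPU)
vm4 (35 vCPU) → host 2 (remaining 13 vCPU)
vm5 (30 vCPU) → host 3 (remaining 18 vCPU)
vm6 (33 vCPU) → host 4 (remaining 15 vCPU)
vm7 (36 vCPU) → host 5 (remaining 12 vCPU)
vm8 (11 vCPU) → host 1 (remaining 13 vCPU)
vm9 (29 vCPU) → host 6 (remaining 19 vCPU)
vm10 (12 vCPU) → host 6 (remaining 7 vCPU)
vm11 (10 vCPU) → host 3 (remaining 8 vCPU)
vm12 (31 vCPU) → host 7 (remaining 17 vCPU)
Final hosts: [6,7,11,11] [35] [30,10] [33] [36] [29,12] [31].

7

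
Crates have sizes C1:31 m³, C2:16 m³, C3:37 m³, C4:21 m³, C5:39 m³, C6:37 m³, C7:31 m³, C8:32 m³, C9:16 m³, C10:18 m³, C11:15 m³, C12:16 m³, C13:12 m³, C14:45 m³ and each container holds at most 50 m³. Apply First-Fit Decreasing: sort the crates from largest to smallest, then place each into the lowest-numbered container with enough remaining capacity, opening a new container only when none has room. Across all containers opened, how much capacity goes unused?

84

Sorted descending: 45, 39, 37, 37, 32, 31, 31, 21, 18, 16, 16, 16, 15, 12.
45 m³ → container 1 (remaining 5 m³)
39 m³ → container 2 (remaining 11 m³)
37 m³ → container 3 (remaining 13 m³)
37 m³ → container 4 (remaining 13 m³)
32 m³ → container 5 (remaining 18 m³)
31 m³ → container 6 (remaining 19 m³)
31 m³ → container 7 (remaining 19 m³)
21 m³ → container 8 (remaining 29 m³)
18 m³ → container 5 (remaining 0 m³)
16 m³ → container 6 (remaining 3 m³)
16 m³ → container 7 (remaining 3 m³)
16 m³ → container 8 (remaining 13 m³)
15 m³ → container 9 (remaining 35 m³)
12 m³ → container 3 (remaining 1 m³)
9 containers × 50 m³ = 450 m³; used 366 m³; unused 84 m³.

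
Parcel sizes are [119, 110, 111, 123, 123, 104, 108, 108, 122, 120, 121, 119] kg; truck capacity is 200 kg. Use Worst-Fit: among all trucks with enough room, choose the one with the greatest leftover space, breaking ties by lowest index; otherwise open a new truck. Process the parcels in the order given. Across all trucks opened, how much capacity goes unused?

1012

119 kg → truck 1 (remaining 81 kg)
110 kg → truck 2 (remaining 90 kg)
111 kg → truck 3 (remaining 89 kg)
123 kg → truck 4 (remaining 77 kg)
123 kg → truck 5 (remaining 77 kg)
104 kg → truck 6 (remaining 96 kg)
108 kg → truck 7 (remaining 92 kg)
108 kg → truck 8 (remaining 92 kg)
122 kg → truck 9 (remaining 78 kg)
120 kg → truck 10 (remaining 80 kg)
121 kg → truck 11 (remaining 79 kg)
119 kg → truck 12 (remaining 81 kg)
12 trucks × 200 kg = 2400 kg; used 1388 kg; unused 1012 kg.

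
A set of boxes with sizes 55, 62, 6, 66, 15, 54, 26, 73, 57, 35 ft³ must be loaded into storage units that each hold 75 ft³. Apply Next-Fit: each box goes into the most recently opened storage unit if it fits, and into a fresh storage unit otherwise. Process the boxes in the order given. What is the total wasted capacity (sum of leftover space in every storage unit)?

151

storage unit 1: place 55 ft³, 20 ft³ left
storage unit 2: place 62 ft³, 13 ft³ left
storage unit 2: place 6 ft³, 7 ft³ left
storage unit 3: place 66 ft³, 9 ft³ left
storage unit 4: place 15 ft³, 60 ft³ left
storage unit 4: place 54 ft³, 6 ft³ left
storage unit 5: place 26 ft³, 49 ft³ left
storage unit 6: place 73 ft³, 2 ft³ left
storage unit 7: place 57 ft³, 18 ft³ left
storage unit 8: place 35 ft³, 40 ft³ left
8 storage units × 75 ft³ = 600 ft³; used 449 ft³; unused 151 ft³.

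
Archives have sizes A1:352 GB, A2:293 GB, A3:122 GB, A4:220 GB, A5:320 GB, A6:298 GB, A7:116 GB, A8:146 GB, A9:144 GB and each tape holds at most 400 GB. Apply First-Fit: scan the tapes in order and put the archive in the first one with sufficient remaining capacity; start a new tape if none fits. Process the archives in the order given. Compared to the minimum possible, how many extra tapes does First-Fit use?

First-Fit: [352] [293] [122,220] [320] [298] [116,146] [144] → 7 tapes.
Total size 2011 GB; any packing needs at least ⌈2011/400⌉ = 6 tapes.
An optimal packing achieves that bound: [352] [320] [298] [293] [220,146] [144,122,116] → 6 tapes.
Excess: 7 − 6 = 1.

1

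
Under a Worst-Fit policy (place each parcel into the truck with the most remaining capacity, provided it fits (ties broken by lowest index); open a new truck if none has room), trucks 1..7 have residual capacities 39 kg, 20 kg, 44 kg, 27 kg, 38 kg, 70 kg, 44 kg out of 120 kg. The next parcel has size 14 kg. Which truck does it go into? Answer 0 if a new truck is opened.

6

Trucks with room: truck 1 (39 kg), truck 2 (20 kg), truck 3 (44 kg), truck 4 (27 kg), truck 5 (38 kg), truck 6 (70 kg), truck 7 (44 kg).
Most room is truck 6 with 70 kg free.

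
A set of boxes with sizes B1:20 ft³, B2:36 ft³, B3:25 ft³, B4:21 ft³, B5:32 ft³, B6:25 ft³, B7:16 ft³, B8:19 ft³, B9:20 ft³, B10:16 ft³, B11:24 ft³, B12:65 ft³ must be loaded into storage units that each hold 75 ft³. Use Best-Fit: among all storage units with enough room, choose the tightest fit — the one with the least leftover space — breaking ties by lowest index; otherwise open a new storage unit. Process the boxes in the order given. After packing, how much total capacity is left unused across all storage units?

Put B1 (20 ft³) in storage unit 1; 55 ft³ remain.
Put B2 (36 ft³) in storage unit 1; 19 ft³ remain.
Put B3 (25 ft³) in storage unit 2; 50 ft³ remain.
Put B4 (21 ft³) in storage unit 2; 29 ft³ remain.
Put B5 (32 ft³) in storage unit 3; 43 ft³ remain.
Put B6 (25 ft³) in storage unit 2; 4 ft³ remain.
Put B7 (16 ft³) in storage unit 1; 3 ft³ remain.
Put B8 (19 ft³) in storage unit 3; 24 ft³ remain.
Put B9 (20 ft³) in storage unit 3; 4 ft³ remain.
Put B10 (16 ft³) in storage unit 4; 59 ft³ remain.
Put B11 (24 ft³) in storage unit 4; 35 ft³ remain.
Put B12 (65 ft³) in storage unit 5; 10 ft³ remain.
5 storage units × 75 ft³ = 375 ft³; used 319 ft³; unused 56 ft³.

56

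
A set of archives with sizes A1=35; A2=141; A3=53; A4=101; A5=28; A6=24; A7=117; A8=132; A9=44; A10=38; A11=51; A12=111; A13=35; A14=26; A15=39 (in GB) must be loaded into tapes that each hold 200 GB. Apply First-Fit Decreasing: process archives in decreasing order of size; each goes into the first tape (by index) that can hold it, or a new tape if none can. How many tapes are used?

Sorted descending: 141, 132, 117, 111, 101, 53, 51, 44, 39, 38, 35, 35, 28, 26, 24.
tape 1: place 141 GB, 59 GB left
tape 2: place 132 GB, 68 GB left
tape 3: place 117 GB, 83 GB left
tape 4: place 111 GB, 89 GB left
tape 5: place 101 GB, 99 GB left
tape 1: place 53 GB, 6 GB left
tape 2: place 51 GB, 17 GB left
tape 3: place 44 GB, 39 GB left
tape 3: place 39 GB, 0 GB left
tape 4: place 38 GB, 51 GB left
tape 4: place 35 GB, 16 GB left
tape 5: place 35 GB, 64 GB left
tape 5: place 28 GB, 36 GB left
tape 5: place 26 GB, 10 GB left
tape 6: place 24 GB, 176 GB left
Final tapes: [141,53] [132,51] [117,44,39] [111,38,35] [101,35,28,26] [24].

6 tapes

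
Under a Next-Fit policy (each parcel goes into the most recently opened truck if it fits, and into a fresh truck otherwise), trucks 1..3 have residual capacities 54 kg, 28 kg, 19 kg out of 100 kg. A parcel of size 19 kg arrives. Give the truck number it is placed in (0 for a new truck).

Next-Fit only looks at truck 3, which has 19 kg free.
19 kg fits there.

3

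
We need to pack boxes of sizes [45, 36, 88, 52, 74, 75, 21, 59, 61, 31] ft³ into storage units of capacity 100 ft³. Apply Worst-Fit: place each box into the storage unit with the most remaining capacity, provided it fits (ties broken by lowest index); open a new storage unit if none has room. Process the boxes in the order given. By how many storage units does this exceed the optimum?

1

Worst-Fit: [45,36] [88] [52,21] [74] [75] [59,31] [61] → 7 storage units.
Total size 542 ft³; any packing needs at least ⌈542/100⌉ = 6 storage units.
An optimal packing achieves that bound: [88] [75,21] [74] [61,36] [59,31] [52,45] → 6 storage units.
Excess: 7 − 6 = 1.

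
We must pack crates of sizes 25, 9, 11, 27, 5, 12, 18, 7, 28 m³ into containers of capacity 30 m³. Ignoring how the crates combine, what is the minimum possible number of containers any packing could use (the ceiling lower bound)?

5 containers

Total size = 25 + 9 + 11 + 27 + 5 + 12 + 18 + 7 + 28 = 142 m³.
⌈142 / 30⌉ = 5.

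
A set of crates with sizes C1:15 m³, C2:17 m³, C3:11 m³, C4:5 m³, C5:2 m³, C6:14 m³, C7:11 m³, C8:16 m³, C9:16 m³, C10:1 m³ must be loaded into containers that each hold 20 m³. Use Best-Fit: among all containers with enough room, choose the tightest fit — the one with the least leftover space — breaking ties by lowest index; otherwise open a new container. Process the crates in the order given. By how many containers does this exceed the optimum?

0

Best-Fit: [15,5] [17,2,1] [11] [14] [11] [16] [16] → 7 containers.
7 crates exceed 10 m³ (half the capacity), and no two of those can share a container, so at least 7 containers are needed.
So 7 is already optimal.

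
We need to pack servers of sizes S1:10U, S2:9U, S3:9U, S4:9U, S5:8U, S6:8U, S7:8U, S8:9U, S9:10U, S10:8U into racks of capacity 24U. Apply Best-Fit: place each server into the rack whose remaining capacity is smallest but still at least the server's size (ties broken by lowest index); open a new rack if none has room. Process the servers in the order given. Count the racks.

rack 1: place S1 (10U), 14U left
rack 1: place S2 (9U), 5U left
rack 2: place S3 (9U), 15U left
rack 2: place S4 (9U), 6U left
rack 3: place S5 (8U), 16U left
rack 3: place S6 (8U), 8U left
rack 3: place S7 (8U), 0U left
rack 4: place S8 (9U), 15U left
rack 4: place S9 (10U), 5U left
rack 5: place S10 (8U), 16U left
Final racks: [10,9] [9,9] [8,8,8] [9,10] [8].

5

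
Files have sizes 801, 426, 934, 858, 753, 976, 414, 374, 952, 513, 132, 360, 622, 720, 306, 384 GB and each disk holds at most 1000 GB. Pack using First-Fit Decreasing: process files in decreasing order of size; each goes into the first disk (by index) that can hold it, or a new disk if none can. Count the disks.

11

Sorted descending: 976, 952, 934, 858, 801, 753, 720, 622, 513, 426, 414, 384, 374, 360, 306, 132.
976 GB → disk 1 (remaining 24 GB)
952 GB → disk 2 (remaining 48 GB)
934 GB → disk 3 (remaining 66 GB)
858 GB → disk 4 (remaining 142 GB)
801 GB → disk 5 (remaining 199 GB)
753 GB → disk 6 (remaining 247 GB)
720 GB → disk 7 (remaining 280 GB)
622 GB → disk 8 (remaining 378 GB)
513 GB → disk 9 (remaining 487 GB)
426 GB → disk 9 (remaining 61 GB)
414 GB → disk 10 (remaining 586 GB)
384 GB → disk 10 (remaining 202 GB)
374 GB → disk 8 (remaining 4 GB)
360 GB → disk 11 (remaining 640 GB)
306 GB → disk 11 (remaining 334 GB)
132 GB → disk 4 (remaining 10 GB)
Final disks: [976] [952] [934] [858,132] [801] [753] [720] [622,374] [513,426] [414,384] [360,306].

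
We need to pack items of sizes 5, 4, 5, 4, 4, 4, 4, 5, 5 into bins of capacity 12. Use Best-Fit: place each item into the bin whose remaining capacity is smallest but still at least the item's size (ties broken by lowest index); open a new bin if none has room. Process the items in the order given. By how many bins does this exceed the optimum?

0

Best-Fit: [5,4] [5,4] [4,4,4] [5,5] → 4 bins.
Total size 40; any packing needs at least ⌈40/12⌉ = 4 bins.
So 4 is already optimal.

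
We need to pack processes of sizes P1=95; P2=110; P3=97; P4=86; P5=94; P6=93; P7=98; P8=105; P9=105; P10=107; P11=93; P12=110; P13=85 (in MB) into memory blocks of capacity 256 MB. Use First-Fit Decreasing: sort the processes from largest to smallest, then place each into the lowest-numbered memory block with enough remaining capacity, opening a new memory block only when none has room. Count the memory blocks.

Sorted descending: 110, 110, 107, 105, 105, 98, 97, 95, 94, 93, 93, 86, 85.
memory block 1: place 110 MB, 146 MB left
memory block 1: place 110 MB, 36 MB left
memory block 2: place 107 MB, 149 MB left
memory block 2: place 105 MB, 44 MB left
memory block 3: place 105 MB, 151 MB left
memory block 3: place 98 MB, 53 MB left
memory block 4: place 97 MB, 159 MB left
memory block 4: place 95 MB, 64 MB left
memory block 5: place 94 MB, 162 MB left
memory block 5: place 93 MB, 69 MB left
memory block 6: place 93 MB, 163 MB left
memory block 6: place 86 MB, 77 MB left
memory block 7: place 85 MB, 171 MB left
Final memory blocks: [110,110] [107,105] [105,98] [97,95] [94,93] [93,86] [85].

7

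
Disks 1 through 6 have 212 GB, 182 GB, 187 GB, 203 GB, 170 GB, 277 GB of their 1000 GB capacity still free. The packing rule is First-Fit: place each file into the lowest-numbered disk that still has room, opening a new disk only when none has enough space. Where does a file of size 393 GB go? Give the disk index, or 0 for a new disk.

0

No disk has ≥ 393 GB free, so a new disk is opened.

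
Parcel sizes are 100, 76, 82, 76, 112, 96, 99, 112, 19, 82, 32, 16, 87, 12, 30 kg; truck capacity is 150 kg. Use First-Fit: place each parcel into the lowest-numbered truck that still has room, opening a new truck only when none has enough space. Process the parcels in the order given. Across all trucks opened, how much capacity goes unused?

469

Put 100 kg in truck 1; 50 kg remain.
Put 76 kg in truck 2; 74 kg remain.
Put 82 kg in truck 3; 68 kg remain.
Put 76 kg in truck 4; 74 kg remain.
Put 112 kg in truck 5; 38 kg remain.
Put 96 kg in truck 6; 54 kg remain.
Put 99 kg in truck 7; 51 kg remain.
Put 112 kg in truck 8; 38 kg remain.
Put 19 kg in truck 1; 31 kg remain.
Put 82 kg in truck 9; 68 kg remain.
Put 32 kg in truck 2; 42 kg remain.
Put 16 kg in truck 1; 15 kg remain.
Put 87 kg in truck 10; 63 kg remain.
Put 12 kg in truck 1; 3 kg remain.
Put 30 kg in truck 2; 12 kg remain.
10 trucks × 150 kg = 1500 kg; used 1031 kg; unused 469 kg.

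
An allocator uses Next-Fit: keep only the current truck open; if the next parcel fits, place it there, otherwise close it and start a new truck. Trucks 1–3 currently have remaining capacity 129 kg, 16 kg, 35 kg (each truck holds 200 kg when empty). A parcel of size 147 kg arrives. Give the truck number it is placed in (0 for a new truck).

0

Next-Fit only looks at truck 3, which has 35 kg free.
147 kg does not fit, so a new truck is opened.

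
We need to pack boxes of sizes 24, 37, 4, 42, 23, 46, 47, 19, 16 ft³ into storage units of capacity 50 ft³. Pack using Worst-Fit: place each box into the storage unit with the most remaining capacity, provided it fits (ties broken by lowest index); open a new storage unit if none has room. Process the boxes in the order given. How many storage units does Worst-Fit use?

Put 24 ft³ in storage unit 1; 26 ft³ remain.
Put 37 ft³ in storage unit 2; 13 ft³ remain.
Put 4 ft³ in storage unit 1; 22 ft³ remain.
Put 42 ft³ in storage unit 3; 8 ft³ remain.
Put 23 ft³ in storage unit 4; 27 ft³ remain.
Put 46 ft³ in storage unit 5; 4 ft³ remain.
Put 47 ft³ in storage unit 6; 3 ft³ remain.
Put 19 ft³ in storage unit 4; 8 ft³ remain.
Put 16 ft³ in storage unit 1; 6 ft³ remain.

6 storage units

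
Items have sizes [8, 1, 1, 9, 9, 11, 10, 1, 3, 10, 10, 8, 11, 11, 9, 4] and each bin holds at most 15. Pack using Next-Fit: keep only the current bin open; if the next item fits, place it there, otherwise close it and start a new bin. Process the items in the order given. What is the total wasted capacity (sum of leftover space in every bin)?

49

8 → bin 1 (remaining 7)
1 → bin 1 (remaining 6)
1 → bin 1 (remaining 5)
9 → bin 2 (remaining 6)
9 → bin 3 (remaining 6)
11 → bin 4 (remaining 4)
10 → bin 5 (remaining 5)
1 → bin 5 (remaining 4)
3 → bin 5 (remaining 1)
10 → bin 6 (remaining 5)
10 → bin 7 (remaining 5)
8 → bin 8 (remaining 7)
11 → bin 9 (remaining 4)
11 → bin 10 (remaining 4)
9 → bin 11 (remaining 6)
4 → bin 11 (remaining 2)
11 bins × 15 = 165; used 116; unused 49.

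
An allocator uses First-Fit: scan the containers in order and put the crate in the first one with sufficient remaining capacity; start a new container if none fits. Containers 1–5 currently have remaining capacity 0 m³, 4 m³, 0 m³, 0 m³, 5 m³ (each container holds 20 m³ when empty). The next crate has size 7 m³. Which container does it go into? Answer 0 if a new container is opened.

No container has ≥ 7 m³ free, so a new container is opened.

0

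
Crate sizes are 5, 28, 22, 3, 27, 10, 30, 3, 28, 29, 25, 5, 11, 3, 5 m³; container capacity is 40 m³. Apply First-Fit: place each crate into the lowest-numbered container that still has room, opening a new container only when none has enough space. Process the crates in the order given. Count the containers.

7 containers

container 1: place 5 m³, 35 m³ left
container 1: place 28 m³, 7 m³ left
container 2: place 22 m³, 18 m³ left
container 1: place 3 m³, 4 m³ left
container 3: place 27 m³, 13 m³ left
container 2: place 10 m³, 8 m³ left
container 4: place 30 m³, 10 m³ left
container 1: place 3 m³, 1 m³ left
container 5: place 28 m³, 12 m³ left
container 6: place 29 m³, 11 m³ left
container 7: place 25 m³, 15 m³ left
container 2: place 5 m³, 3 m³ left
container 3: place 11 m³, 2 m³ left
container 2: place 3 m³, 0 m³ left
container 4: place 5 m³, 5 m³ left
Final containers: [5,28,3,3] [22,10,5,3] [27,11] [30,5] [28] [29] [25].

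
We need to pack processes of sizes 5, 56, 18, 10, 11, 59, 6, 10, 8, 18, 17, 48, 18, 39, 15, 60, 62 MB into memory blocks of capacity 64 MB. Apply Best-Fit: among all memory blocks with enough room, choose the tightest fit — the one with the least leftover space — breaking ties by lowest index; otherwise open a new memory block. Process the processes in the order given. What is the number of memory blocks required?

8

Put 5 MB in memory block 1; 59 MB remain.
Put 56 MB in memory block 1; 3 MB remain.
Put 18 MB in memory block 2; 46 MB remain.
Put 10 MB in memory block 2; 36 MB remain.
Put 11 MB in memory block 2; 25 MB remain.
Put 59 MB in memory block 3; 5 MB remain.
Put 6 MB in memory block 2; 19 MB remain.
Put 10 MB in memory block 2; 9 MB remain.
Put 8 MB in memory block 2; 1 MB remain.
Put 18 MB in memory block 4; 46 MB remain.
Put 17 MB in memory block 4; 29 MB remain.
Put 48 MB in memory block 5; 16 MB remain.
Put 18 MB in memory block 4; 11 MB remain.
Put 39 MB in memory block 6; 25 MB remain.
Put 15 MB in memory block 5; 1 MB remain.
Put 60 MB in memory block 7; 4 MB remain.
Put 62 MB in memory block 8; 2 MB remain.
Final memory blocks: [5,56] [18,10,11,6,10,8] [59] [18,17,18] [48,15] [39] [60] [62].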